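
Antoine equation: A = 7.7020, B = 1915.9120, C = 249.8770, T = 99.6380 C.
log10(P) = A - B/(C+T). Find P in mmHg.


C+T = 349.5150
B/(C+T) = 5.4816
log10(P) = 7.7020 - 5.4816 = 2.2204
P = 10^2.2204 = 166.1000 mmHg

166.1000 mmHg


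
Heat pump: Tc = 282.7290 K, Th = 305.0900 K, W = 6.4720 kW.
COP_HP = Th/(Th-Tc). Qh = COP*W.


COP = 305.0900 / 22.3610 = 13.6438
Qh = 13.6438 * 6.4720 = 88.3030 kW

COP = 13.6438, Qh = 88.3030 kW


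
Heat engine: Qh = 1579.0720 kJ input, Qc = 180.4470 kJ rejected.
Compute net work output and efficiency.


W = 1579.0720 - 180.4470 = 1398.6250 kJ
eta = 1398.6250 / 1579.0720 = 0.8857 = 88.5726%

W = 1398.6250 kJ, eta = 88.5726%


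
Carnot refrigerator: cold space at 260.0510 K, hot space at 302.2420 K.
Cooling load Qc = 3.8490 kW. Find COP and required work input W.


COP = 260.0510 / 42.1910 = 6.1637
W = 3.8490 / 6.1637 = 0.6245 kW

COP = 6.1637, W = 0.6245 kW


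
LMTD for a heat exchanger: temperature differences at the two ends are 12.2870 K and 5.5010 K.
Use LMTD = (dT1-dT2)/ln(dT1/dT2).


dT1/dT2 = 2.2336
ln(dT1/dT2) = 0.8036
LMTD = 6.7860 / 0.8036 = 8.4444 K

8.4444 K


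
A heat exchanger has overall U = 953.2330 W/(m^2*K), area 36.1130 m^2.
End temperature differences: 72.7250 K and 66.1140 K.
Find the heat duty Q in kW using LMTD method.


LMTD = 69.3670 K
Q = 953.2330 * 36.1130 * 69.3670 = 2387896.8792 W = 2387.8969 kW

2387.8969 kW


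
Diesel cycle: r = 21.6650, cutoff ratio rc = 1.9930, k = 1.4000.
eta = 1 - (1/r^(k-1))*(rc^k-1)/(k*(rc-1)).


r^(k-1) = 3.4222
rc^k = 2.6261
eta = 0.6582 = 65.8206%

65.8206%


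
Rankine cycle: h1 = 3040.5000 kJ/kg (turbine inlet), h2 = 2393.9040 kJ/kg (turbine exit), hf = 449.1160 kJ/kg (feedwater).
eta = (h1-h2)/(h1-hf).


W = 646.5960 kJ/kg
Q_in = 2591.3840 kJ/kg
eta = 0.2495 = 24.9518%

eta = 24.9518%


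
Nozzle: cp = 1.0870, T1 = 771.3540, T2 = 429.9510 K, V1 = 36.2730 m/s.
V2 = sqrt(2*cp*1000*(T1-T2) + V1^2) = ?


dT = 341.4030 K
2*cp*1000*dT = 742210.1220
V1^2 = 1315.7305
V2 = sqrt(743525.8525) = 862.2795 m/s

862.2795 m/s


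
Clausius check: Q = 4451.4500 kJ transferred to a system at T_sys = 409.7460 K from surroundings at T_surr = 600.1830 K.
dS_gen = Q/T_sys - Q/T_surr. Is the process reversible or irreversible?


dS_sys = 4451.4500/409.7460 = 10.8639 kJ/K
dS_surr = -4451.4500/600.1830 = -7.4168 kJ/K
dS_gen = 10.8639 - 7.4168 = 3.4471 kJ/K (irreversible)

dS_gen = 3.4471 kJ/K, irreversible


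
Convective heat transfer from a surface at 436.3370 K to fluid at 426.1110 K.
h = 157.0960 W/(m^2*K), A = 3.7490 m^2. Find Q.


dT = 10.2260 K
Q = 157.0960 * 3.7490 * 10.2260 = 6022.6324 W

6022.6324 W


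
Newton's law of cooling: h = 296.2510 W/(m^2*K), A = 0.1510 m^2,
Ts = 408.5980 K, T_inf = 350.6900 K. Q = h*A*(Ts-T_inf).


dT = 57.9080 K
Q = 296.2510 * 0.1510 * 57.9080 = 2590.4507 W

2590.4507 W


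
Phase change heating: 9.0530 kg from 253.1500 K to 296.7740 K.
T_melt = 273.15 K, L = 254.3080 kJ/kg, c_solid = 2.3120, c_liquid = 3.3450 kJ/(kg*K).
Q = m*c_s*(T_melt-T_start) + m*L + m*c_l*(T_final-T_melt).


Q1 (sensible, solid) = 9.0530 * 2.3120 * 20.0000 = 418.6107 kJ
Q2 (latent) = 9.0530 * 254.3080 = 2302.2503 kJ
Q3 (sensible, liquid) = 9.0530 * 3.3450 * 23.6240 = 715.3887 kJ
Q_total = 3436.2497 kJ

3436.2497 kJ


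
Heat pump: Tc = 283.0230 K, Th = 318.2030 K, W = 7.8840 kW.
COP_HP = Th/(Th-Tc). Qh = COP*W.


COP = 318.2030 / 35.1800 = 9.0450
Qh = 9.0450 * 7.8840 = 71.3108 kW

COP = 9.0450, Qh = 71.3108 kW


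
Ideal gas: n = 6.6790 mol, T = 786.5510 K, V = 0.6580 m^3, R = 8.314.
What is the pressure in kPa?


P = nRT/V = 6.6790 * 8.314 * 786.5510 / 0.6580
= 43676.5525 / 0.6580 = 66377.7394 Pa = 66.3777 kPa

66.3777 kPa


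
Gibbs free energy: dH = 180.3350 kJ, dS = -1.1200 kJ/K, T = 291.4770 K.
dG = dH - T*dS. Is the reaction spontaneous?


T*dS = 291.4770 * -1.1200 = -326.4542 kJ
dG = 180.3350 + 326.4542 = 506.7892 kJ (non-spontaneous)

dG = 506.7892 kJ, non-spontaneous


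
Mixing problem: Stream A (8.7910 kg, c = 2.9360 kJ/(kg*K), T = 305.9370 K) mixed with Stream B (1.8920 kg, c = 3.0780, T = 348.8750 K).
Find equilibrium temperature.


num = 9928.0491
den = 31.6340
Tf = 313.8416 K

313.8416 K


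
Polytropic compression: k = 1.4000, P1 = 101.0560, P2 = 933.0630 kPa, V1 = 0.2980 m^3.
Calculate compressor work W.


(k-1)/k = 0.2857
(P2/P1)^exp = 1.8872
W = 3.5000 * 101.0560 * 0.2980 * (1.8872 - 1) = 93.5103 kJ

93.5103 kJ


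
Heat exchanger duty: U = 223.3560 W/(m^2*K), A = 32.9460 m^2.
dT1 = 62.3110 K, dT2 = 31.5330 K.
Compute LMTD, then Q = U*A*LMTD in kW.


LMTD = 45.1884 K
Q = 223.3560 * 32.9460 * 45.1884 = 332527.5947 W = 332.5276 kW

332.5276 kW


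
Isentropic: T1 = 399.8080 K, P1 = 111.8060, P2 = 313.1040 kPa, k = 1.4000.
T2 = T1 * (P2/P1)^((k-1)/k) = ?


(k-1)/k = 0.2857
(P2/P1)^exp = 1.3421
T2 = 399.8080 * 1.3421 = 536.5740 K

536.5740 K


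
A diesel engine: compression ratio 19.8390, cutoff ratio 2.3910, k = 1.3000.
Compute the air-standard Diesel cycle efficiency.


r^(k-1) = 2.4505
rc^k = 3.1057
eta = 0.5248 = 52.4817%

52.4817%


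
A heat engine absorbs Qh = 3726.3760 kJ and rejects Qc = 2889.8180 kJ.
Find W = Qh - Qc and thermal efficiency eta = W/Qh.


W = 3726.3760 - 2889.8180 = 836.5580 kJ
eta = 836.5580 / 3726.3760 = 0.2245 = 22.4496%

W = 836.5580 kJ, eta = 22.4496%


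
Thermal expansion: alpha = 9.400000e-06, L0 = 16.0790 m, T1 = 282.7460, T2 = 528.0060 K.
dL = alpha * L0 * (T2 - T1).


dT = 245.2600 K
dL = 9.400000e-06 * 16.0790 * 245.2600 = 0.037069 m
L_final = 16.116069 m

dL = 0.037069 m


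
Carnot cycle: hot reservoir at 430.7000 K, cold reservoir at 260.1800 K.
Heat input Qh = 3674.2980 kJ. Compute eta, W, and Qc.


eta = 1 - 260.1800/430.7000 = 0.3959
W = 0.3959 * 3674.2980 = 1454.7047 kJ
Qc = 3674.2980 - 1454.7047 = 2219.5933 kJ

eta = 39.5914%, W = 1454.7047 kJ, Qc = 2219.5933 kJ


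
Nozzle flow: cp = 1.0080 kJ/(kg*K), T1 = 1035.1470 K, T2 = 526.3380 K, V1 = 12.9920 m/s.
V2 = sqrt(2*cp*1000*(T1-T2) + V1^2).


dT = 508.8090 K
2*cp*1000*dT = 1025758.9440
V1^2 = 168.7921
V2 = sqrt(1025927.7361) = 1012.8809 m/s

1012.8809 m/s


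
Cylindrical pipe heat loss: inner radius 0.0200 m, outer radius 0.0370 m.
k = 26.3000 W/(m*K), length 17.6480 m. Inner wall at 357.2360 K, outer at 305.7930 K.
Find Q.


dT = 51.4430 K
ln(ro/ri) = 0.6152
Q = 2*pi*26.3000*17.6480*51.4430 / 0.6152 = 243865.9752 W

243865.9752 W


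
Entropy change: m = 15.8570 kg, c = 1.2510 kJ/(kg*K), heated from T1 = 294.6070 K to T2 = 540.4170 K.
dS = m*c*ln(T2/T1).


T2/T1 = 1.8344
ln(T2/T1) = 0.6067
dS = 15.8570 * 1.2510 * 0.6067 = 12.0351 kJ/K

12.0351 kJ/K


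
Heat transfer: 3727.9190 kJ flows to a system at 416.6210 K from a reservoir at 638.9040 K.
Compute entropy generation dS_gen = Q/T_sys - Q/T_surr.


dS_sys = 3727.9190/416.6210 = 8.9480 kJ/K
dS_surr = -3727.9190/638.9040 = -5.8349 kJ/K
dS_gen = 8.9480 - 5.8349 = 3.1131 kJ/K (irreversible)

dS_gen = 3.1131 kJ/K, irreversible


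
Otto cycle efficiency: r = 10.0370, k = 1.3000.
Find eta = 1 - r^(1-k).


r^(k-1) = 1.9975
eta = 1 - 1/1.9975 = 0.4994 = 49.9368%

49.9368%


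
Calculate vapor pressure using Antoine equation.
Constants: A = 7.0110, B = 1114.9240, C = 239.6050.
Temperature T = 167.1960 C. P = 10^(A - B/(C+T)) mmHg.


C+T = 406.8010
B/(C+T) = 2.7407
log10(P) = 7.0110 - 2.7407 = 4.2703
P = 10^4.2703 = 18633.2641 mmHg

18633.2641 mmHg


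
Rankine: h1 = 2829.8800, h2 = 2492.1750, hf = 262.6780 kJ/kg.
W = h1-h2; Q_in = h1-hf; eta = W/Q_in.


W = 337.7050 kJ/kg
Q_in = 2567.2020 kJ/kg
eta = 0.1315 = 13.1546%

eta = 13.1546%


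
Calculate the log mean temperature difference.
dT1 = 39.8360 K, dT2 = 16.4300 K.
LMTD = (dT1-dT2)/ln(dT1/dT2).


dT1/dT2 = 2.4246
ln(dT1/dT2) = 0.8857
LMTD = 23.4060 / 0.8857 = 26.4277 K

26.4277 K


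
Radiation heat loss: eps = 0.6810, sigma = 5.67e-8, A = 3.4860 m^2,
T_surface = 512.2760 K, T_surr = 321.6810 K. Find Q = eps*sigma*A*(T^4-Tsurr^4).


T^4 = 6.8868e+10
Tsurr^4 = 1.0708e+10
Q = 0.6810 * 5.67e-8 * 3.4860 * 5.8160e+10 = 7828.5530 W

7828.5530 W


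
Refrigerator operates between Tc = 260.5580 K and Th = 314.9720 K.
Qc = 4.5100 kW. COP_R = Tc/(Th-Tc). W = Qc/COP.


COP = 260.5580 / 54.4140 = 4.7884
W = 4.5100 / 4.7884 = 0.9419 kW

COP = 4.7884, W = 0.9419 kW


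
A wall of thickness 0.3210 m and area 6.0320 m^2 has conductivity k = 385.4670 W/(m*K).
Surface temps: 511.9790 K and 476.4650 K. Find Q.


dT = 35.5140 K
Q = 385.4670 * 6.0320 * 35.5140 / 0.3210 = 257242.7210 W

257242.7210 W


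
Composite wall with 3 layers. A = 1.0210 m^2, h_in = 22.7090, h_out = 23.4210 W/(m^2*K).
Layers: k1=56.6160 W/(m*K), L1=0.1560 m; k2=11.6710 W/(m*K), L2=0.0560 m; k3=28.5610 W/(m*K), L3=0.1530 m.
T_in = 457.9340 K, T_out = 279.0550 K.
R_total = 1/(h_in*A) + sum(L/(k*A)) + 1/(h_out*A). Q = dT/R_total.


R_conv_in = 1/(22.7090*1.0210) = 0.0431
R_1 = 0.1560/(56.6160*1.0210) = 0.0027
R_2 = 0.0560/(11.6710*1.0210) = 0.0047
R_3 = 0.1530/(28.5610*1.0210) = 0.0052
R_conv_out = 1/(23.4210*1.0210) = 0.0418
R_total = 0.0976 K/W
Q = 178.8790 / 0.0976 = 1832.9034 W

R_total = 0.0976 K/W, Q = 1832.9034 W


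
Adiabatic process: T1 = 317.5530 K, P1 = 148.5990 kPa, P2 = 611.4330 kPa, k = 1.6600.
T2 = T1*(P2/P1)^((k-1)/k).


(k-1)/k = 0.3976
(P2/P1)^exp = 1.7549
T2 = 317.5530 * 1.7549 = 557.2744 K

557.2744 K


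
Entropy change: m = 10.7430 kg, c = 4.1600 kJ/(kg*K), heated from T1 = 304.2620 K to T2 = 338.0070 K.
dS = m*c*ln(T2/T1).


T2/T1 = 1.1109
ln(T2/T1) = 0.1052
dS = 10.7430 * 4.1600 * 0.1052 = 4.7005 kJ/K

4.7005 kJ/K


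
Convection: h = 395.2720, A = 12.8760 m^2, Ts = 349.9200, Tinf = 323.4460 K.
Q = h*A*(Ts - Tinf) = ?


dT = 26.4740 K
Q = 395.2720 * 12.8760 * 26.4740 = 134740.0126 W

134740.0126 W


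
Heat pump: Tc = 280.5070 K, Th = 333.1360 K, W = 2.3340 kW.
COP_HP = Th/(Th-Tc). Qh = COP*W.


COP = 333.1360 / 52.6290 = 6.3299
Qh = 6.3299 * 2.3340 = 14.7740 kW

COP = 6.3299, Qh = 14.7740 kW


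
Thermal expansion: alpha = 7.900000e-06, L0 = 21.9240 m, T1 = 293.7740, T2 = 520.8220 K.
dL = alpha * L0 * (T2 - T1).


dT = 227.0480 K
dL = 7.900000e-06 * 21.9240 * 227.0480 = 0.039325 m
L_final = 21.963325 m

dL = 0.039325 m


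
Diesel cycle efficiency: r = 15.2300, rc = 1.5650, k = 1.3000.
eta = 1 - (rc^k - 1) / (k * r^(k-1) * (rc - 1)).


r^(k-1) = 2.2637
rc^k = 1.7901
eta = 0.5248 = 52.4817%

52.4817%


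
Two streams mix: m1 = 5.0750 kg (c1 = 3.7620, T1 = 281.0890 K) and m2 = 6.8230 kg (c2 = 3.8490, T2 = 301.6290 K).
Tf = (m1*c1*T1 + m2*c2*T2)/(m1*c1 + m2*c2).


num = 13287.8918
den = 45.3539
Tf = 292.9825 K

292.9825 K


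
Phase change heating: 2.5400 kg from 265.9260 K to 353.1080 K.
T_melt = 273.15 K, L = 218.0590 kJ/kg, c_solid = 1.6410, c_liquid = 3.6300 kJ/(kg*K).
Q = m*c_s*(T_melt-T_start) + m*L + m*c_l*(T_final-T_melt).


Q1 (sensible, solid) = 2.5400 * 1.6410 * 7.2240 = 30.1106 kJ
Q2 (latent) = 2.5400 * 218.0590 = 553.8699 kJ
Q3 (sensible, liquid) = 2.5400 * 3.6300 * 79.9580 = 737.2288 kJ
Q_total = 1321.2093 kJ

1321.2093 kJ


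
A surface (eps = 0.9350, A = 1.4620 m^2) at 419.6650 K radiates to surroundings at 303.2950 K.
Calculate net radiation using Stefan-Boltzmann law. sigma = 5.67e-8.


T^4 = 3.1018e+10
Tsurr^4 = 8.4618e+09
Q = 0.9350 * 5.67e-8 * 1.4620 * 2.2556e+10 = 1748.2551 W

1748.2551 W


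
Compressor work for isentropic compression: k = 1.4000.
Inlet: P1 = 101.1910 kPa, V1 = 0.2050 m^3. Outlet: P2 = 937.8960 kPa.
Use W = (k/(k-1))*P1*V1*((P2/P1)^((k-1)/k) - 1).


(k-1)/k = 0.2857
(P2/P1)^exp = 1.8892
W = 3.5000 * 101.1910 * 0.2050 * (1.8892 - 1) = 64.5636 kJ

64.5636 kJ


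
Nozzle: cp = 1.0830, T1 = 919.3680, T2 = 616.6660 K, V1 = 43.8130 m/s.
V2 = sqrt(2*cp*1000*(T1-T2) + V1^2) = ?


dT = 302.7020 K
2*cp*1000*dT = 655652.5320
V1^2 = 1919.5790
V2 = sqrt(657572.1110) = 810.9082 m/s

810.9082 m/s


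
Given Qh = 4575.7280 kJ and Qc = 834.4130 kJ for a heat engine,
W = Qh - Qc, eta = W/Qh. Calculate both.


W = 4575.7280 - 834.4130 = 3741.3150 kJ
eta = 3741.3150 / 4575.7280 = 0.8176 = 81.7644%

W = 3741.3150 kJ, eta = 81.7644%


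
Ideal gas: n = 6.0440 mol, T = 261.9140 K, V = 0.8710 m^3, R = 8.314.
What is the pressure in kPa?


P = nRT/V = 6.0440 * 8.314 * 261.9140 / 0.8710
= 13161.1303 / 0.8710 = 15110.3677 Pa = 15.1104 kPa

15.1104 kPa


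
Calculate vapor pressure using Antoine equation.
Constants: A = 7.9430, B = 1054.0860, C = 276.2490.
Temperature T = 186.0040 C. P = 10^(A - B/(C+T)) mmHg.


C+T = 462.2530
B/(C+T) = 2.2803
log10(P) = 7.9430 - 2.2803 = 5.6627
P = 10^5.6627 = 459914.7303 mmHg

459914.7303 mmHg


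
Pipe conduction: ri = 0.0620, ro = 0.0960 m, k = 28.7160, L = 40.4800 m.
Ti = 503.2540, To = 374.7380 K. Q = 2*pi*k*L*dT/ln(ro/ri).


dT = 128.5160 K
ln(ro/ri) = 0.4372
Q = 2*pi*28.7160*40.4800*128.5160 / 0.4372 = 2146879.4009 W

2146879.4009 W


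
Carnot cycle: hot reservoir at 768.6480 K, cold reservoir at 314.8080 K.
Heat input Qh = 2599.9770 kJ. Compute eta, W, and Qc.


eta = 1 - 314.8080/768.6480 = 0.5904
W = 0.5904 * 2599.9770 = 1535.1286 kJ
Qc = 2599.9770 - 1535.1286 = 1064.8484 kJ

eta = 59.0439%, W = 1535.1286 kJ, Qc = 1064.8484 kJ


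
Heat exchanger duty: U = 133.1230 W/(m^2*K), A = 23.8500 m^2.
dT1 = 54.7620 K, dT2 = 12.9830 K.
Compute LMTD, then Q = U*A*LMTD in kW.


LMTD = 29.0262 K
Q = 133.1230 * 23.8500 * 29.0262 = 92157.6484 W = 92.1576 kW

92.1576 kW


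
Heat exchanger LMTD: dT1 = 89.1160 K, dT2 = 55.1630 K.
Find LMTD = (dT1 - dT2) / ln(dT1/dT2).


dT1/dT2 = 1.6155
ln(dT1/dT2) = 0.4796
LMTD = 33.9530 / 0.4796 = 70.7876 K

70.7876 K


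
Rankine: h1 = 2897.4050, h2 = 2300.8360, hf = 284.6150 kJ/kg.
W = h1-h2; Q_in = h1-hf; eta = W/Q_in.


W = 596.5690 kJ/kg
Q_in = 2612.7900 kJ/kg
eta = 0.2283 = 22.8326%

eta = 22.8326%


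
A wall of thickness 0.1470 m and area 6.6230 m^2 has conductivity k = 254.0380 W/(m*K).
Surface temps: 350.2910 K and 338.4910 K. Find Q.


dT = 11.8000 K
Q = 254.0380 * 6.6230 * 11.8000 / 0.1470 = 135057.3153 W

135057.3153 W


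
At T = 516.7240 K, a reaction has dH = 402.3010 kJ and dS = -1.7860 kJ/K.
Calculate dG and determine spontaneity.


T*dS = 516.7240 * -1.7860 = -922.8691 kJ
dG = 402.3010 + 922.8691 = 1325.1701 kJ (non-spontaneous)

dG = 1325.1701 kJ, non-spontaneous


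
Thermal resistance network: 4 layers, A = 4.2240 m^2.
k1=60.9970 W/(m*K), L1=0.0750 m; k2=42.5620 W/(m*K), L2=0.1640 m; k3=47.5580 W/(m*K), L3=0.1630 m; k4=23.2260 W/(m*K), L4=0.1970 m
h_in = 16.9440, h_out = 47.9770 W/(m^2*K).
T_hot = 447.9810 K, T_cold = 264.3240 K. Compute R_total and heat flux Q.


R_conv_in = 1/(16.9440*4.2240) = 0.0140
R_1 = 0.0750/(60.9970*4.2240) = 0.0003
R_2 = 0.1640/(42.5620*4.2240) = 0.0009
R_3 = 0.1630/(47.5580*4.2240) = 0.0008
R_4 = 0.1970/(23.2260*4.2240) = 0.0020
R_conv_out = 1/(47.9770*4.2240) = 0.0049
R_total = 0.0229 K/W
Q = 183.6570 / 0.0229 = 8009.7133 W

R_total = 0.0229 K/W, Q = 8009.7133 W


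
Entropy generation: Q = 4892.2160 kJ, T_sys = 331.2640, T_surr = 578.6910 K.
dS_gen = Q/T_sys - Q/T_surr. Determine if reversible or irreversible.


dS_sys = 4892.2160/331.2640 = 14.7683 kJ/K
dS_surr = -4892.2160/578.6910 = -8.4539 kJ/K
dS_gen = 14.7683 - 8.4539 = 6.3144 kJ/K (irreversible)

dS_gen = 6.3144 kJ/K, irreversible


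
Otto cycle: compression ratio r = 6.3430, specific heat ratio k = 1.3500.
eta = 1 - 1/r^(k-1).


r^(k-1) = 1.9090
eta = 1 - 1/1.9090 = 0.4762 = 47.6162%

47.6162%


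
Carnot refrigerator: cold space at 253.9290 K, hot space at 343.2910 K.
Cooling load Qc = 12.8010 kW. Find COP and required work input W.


COP = 253.9290 / 89.3620 = 2.8416
W = 12.8010 / 2.8416 = 4.5049 kW

COP = 2.8416, W = 4.5049 kW


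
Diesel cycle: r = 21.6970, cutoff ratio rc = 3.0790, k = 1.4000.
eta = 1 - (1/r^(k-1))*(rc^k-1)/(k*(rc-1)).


r^(k-1) = 3.4242
rc^k = 4.8281
eta = 0.6159 = 61.5906%

61.5906%


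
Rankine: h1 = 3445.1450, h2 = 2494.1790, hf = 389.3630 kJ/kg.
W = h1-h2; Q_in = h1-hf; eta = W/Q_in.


W = 950.9660 kJ/kg
Q_in = 3055.7820 kJ/kg
eta = 0.3112 = 31.1202%

eta = 31.1202%


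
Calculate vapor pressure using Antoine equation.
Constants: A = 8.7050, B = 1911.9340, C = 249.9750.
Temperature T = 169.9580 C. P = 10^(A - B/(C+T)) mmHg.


C+T = 419.9330
B/(C+T) = 4.5530
log10(P) = 8.7050 - 4.5530 = 4.1520
P = 10^4.1520 = 14192.2054 mmHg

14192.2054 mmHg


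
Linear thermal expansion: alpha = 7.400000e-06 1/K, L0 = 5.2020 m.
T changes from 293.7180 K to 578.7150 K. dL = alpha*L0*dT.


dT = 284.9970 K
dL = 7.400000e-06 * 5.2020 * 284.9970 = 0.010971 m
L_final = 5.212971 m

dL = 0.010971 m


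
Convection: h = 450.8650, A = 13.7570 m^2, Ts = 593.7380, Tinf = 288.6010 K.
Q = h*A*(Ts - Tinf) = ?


dT = 305.1370 K
Q = 450.8650 * 13.7570 * 305.1370 = 1892627.4398 W

1892627.4398 W


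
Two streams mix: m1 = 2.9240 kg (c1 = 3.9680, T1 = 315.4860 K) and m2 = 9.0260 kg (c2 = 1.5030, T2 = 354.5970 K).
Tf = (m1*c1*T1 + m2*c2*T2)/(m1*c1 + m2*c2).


num = 8470.8954
den = 25.1685
Tf = 336.5672 K

336.5672 K


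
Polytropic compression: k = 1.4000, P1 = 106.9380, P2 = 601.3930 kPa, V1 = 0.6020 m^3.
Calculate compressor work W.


(k-1)/k = 0.2857
(P2/P1)^exp = 1.6379
W = 3.5000 * 106.9380 * 0.6020 * (1.6379 - 1) = 143.7356 kJ

143.7356 kJ


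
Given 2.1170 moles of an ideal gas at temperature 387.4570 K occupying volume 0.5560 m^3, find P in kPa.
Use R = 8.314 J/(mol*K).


P = nRT/V = 2.1170 * 8.314 * 387.4570 / 0.5560
= 6819.5291 / 0.5560 = 12265.3402 Pa = 12.2653 kPa

12.2653 kPa


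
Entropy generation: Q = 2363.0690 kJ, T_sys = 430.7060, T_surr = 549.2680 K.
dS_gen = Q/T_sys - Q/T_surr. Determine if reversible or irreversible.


dS_sys = 2363.0690/430.7060 = 5.4865 kJ/K
dS_surr = -2363.0690/549.2680 = -4.3022 kJ/K
dS_gen = 5.4865 - 4.3022 = 1.1843 kJ/K (irreversible)

dS_gen = 1.1843 kJ/K, irreversible


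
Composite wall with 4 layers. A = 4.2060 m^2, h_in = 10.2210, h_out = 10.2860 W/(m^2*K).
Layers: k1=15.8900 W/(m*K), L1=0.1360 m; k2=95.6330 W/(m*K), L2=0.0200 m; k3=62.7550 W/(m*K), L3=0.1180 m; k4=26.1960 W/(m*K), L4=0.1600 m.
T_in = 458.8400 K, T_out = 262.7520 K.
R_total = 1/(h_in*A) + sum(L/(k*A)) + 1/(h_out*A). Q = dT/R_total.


R_conv_in = 1/(10.2210*4.2060) = 0.0233
R_1 = 0.1360/(15.8900*4.2060) = 0.0020
R_2 = 0.0200/(95.6330*4.2060) = 4.9722e-05
R_3 = 0.1180/(62.7550*4.2060) = 0.0004
R_4 = 0.1600/(26.1960*4.2060) = 0.0015
R_conv_out = 1/(10.2860*4.2060) = 0.0231
R_total = 0.0504 K/W
Q = 196.0880 / 0.0504 = 3893.7389 W

R_total = 0.0504 K/W, Q = 3893.7389 W


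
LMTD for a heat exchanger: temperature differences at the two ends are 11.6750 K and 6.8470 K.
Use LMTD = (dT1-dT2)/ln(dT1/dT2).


dT1/dT2 = 1.7051
ln(dT1/dT2) = 0.5336
LMTD = 4.8280 / 0.5336 = 9.0473 K

9.0473 K


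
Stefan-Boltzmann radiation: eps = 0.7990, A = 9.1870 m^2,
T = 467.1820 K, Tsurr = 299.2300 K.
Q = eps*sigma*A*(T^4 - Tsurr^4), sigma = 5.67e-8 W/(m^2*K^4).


T^4 = 4.7637e+10
Tsurr^4 = 8.0172e+09
Q = 0.7990 * 5.67e-8 * 9.1870 * 3.9620e+10 = 16489.8338 W

16489.8338 W


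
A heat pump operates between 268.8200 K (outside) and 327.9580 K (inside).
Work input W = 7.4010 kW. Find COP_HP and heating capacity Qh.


COP = 327.9580 / 59.1380 = 5.5456
Qh = 5.5456 * 7.4010 = 41.0433 kW

COP = 5.5456, Qh = 41.0433 kW


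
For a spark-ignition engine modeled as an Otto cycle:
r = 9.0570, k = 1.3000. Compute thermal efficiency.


r^(k-1) = 1.9368
eta = 1 - 1/1.9368 = 0.4837 = 48.3697%

48.3697%


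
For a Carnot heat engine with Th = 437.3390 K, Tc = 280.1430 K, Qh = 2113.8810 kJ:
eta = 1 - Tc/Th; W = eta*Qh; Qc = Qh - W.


eta = 1 - 280.1430/437.3390 = 0.3594
W = 0.3594 * 2113.8810 = 759.8079 kJ
Qc = 2113.8810 - 759.8079 = 1354.0731 kJ

eta = 35.9437%, W = 759.8079 kJ, Qc = 1354.0731 kJ


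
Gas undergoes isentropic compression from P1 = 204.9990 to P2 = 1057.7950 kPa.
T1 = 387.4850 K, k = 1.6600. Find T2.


(k-1)/k = 0.3976
(P2/P1)^exp = 1.9202
T2 = 387.4850 * 1.9202 = 744.0422 K

744.0422 K


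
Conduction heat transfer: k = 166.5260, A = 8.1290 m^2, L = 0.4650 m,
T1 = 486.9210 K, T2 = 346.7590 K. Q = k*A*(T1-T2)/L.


dT = 140.1620 K
Q = 166.5260 * 8.1290 * 140.1620 / 0.4650 = 408034.1448 W

408034.1448 W


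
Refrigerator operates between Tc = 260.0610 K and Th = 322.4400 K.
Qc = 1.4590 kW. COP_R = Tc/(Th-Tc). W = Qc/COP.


COP = 260.0610 / 62.3790 = 4.1690
W = 1.4590 / 4.1690 = 0.3500 kW

COP = 4.1690, W = 0.3500 kW


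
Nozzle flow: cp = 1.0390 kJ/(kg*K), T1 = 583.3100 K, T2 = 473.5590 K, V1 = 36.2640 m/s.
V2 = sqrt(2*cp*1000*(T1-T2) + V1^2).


dT = 109.7510 K
2*cp*1000*dT = 228062.5780
V1^2 = 1315.0777
V2 = sqrt(229377.6557) = 478.9339 m/s

478.9339 m/s


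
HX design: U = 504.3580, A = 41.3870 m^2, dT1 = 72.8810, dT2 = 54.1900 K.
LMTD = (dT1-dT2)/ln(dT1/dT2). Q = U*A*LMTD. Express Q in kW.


LMTD = 63.0746 K
Q = 504.3580 * 41.3870 * 63.0746 = 1316610.9274 W = 1316.6109 kW

1316.6109 kW


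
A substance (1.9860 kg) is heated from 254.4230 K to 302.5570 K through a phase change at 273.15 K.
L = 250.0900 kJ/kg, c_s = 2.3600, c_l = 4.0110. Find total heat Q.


Q1 (sensible, solid) = 1.9860 * 2.3600 * 18.7270 = 87.7727 kJ
Q2 (latent) = 1.9860 * 250.0900 = 496.6787 kJ
Q3 (sensible, liquid) = 1.9860 * 4.0110 * 29.4070 = 234.2516 kJ
Q_total = 818.7031 kJ

818.7031 kJ


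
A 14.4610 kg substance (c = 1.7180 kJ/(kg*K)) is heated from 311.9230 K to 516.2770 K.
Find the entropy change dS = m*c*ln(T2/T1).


T2/T1 = 1.6551
ln(T2/T1) = 0.5039
dS = 14.4610 * 1.7180 * 0.5039 = 12.5186 kJ/K

12.5186 kJ/K


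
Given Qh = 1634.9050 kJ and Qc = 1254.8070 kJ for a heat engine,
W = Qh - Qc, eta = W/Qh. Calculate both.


W = 1634.9050 - 1254.8070 = 380.0980 kJ
eta = 380.0980 / 1634.9050 = 0.2325 = 23.2489%

W = 380.0980 kJ, eta = 23.2489%


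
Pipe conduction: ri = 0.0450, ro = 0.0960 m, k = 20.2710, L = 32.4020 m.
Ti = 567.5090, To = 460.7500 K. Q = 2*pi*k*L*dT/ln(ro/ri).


dT = 106.7590 K
ln(ro/ri) = 0.7577
Q = 2*pi*20.2710*32.4020*106.7590 / 0.7577 = 581490.0196 W

581490.0196 W


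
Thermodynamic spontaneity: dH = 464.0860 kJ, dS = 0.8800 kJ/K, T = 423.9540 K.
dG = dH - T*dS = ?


T*dS = 423.9540 * 0.8800 = 373.0795 kJ
dG = 464.0860 - 373.0795 = 91.0065 kJ (non-spontaneous)

dG = 91.0065 kJ, non-spontaneous


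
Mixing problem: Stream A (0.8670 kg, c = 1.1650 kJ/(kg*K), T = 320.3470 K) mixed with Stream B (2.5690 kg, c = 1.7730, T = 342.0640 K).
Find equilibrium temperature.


num = 1881.6139
den = 5.5649
Tf = 338.1223 K

338.1223 K


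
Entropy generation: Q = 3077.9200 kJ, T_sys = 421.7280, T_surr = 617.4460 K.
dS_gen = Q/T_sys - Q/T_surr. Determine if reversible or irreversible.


dS_sys = 3077.9200/421.7280 = 7.2984 kJ/K
dS_surr = -3077.9200/617.4460 = -4.9849 kJ/K
dS_gen = 7.2984 - 4.9849 = 2.3134 kJ/K (irreversible)

dS_gen = 2.3134 kJ/K, irreversible


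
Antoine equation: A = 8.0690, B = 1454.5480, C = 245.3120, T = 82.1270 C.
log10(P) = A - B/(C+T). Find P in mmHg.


C+T = 327.4390
B/(C+T) = 4.4422
log10(P) = 8.0690 - 4.4422 = 3.6268
P = 10^3.6268 = 4234.5246 mmHg

4234.5246 mmHg


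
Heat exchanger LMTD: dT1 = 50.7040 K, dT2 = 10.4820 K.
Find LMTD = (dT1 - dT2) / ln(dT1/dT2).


dT1/dT2 = 4.8372
ln(dT1/dT2) = 1.5763
LMTD = 40.2220 / 1.5763 = 25.5160 K

25.5160 K


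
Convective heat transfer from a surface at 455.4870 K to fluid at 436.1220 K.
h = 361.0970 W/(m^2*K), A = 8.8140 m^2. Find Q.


dT = 19.3650 K
Q = 361.0970 * 8.8140 * 19.3650 = 61633.1590 W

61633.1590 W


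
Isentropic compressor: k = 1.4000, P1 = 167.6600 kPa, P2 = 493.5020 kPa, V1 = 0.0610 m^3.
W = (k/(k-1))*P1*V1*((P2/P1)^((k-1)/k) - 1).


(k-1)/k = 0.2857
(P2/P1)^exp = 1.3613
W = 3.5000 * 167.6600 * 0.0610 * (1.3613 - 1) = 12.9336 kJ

12.9336 kJ


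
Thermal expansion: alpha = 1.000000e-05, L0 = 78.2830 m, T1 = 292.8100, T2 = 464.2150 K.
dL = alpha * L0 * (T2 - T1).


dT = 171.4050 K
dL = 1.000000e-05 * 78.2830 * 171.4050 = 0.134181 m
L_final = 78.417181 m

dL = 0.134181 m


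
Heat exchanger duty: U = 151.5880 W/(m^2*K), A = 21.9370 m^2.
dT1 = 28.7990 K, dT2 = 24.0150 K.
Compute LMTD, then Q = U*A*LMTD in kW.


LMTD = 26.3346 K
Q = 151.5880 * 21.9370 * 26.3346 = 87572.7662 W = 87.5728 kW

87.5728 kW


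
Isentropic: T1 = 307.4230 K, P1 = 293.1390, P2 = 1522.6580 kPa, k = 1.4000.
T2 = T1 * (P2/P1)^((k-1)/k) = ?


(k-1)/k = 0.2857
(P2/P1)^exp = 1.6012
T2 = 307.4230 * 1.6012 = 492.2357 K

492.2357 K


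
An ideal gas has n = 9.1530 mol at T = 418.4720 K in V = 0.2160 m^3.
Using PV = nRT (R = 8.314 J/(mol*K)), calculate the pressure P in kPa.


P = nRT/V = 9.1530 * 8.314 * 418.4720 / 0.2160
= 31844.8998 / 0.2160 = 147430.0918 Pa = 147.4301 kPa

147.4301 kPa


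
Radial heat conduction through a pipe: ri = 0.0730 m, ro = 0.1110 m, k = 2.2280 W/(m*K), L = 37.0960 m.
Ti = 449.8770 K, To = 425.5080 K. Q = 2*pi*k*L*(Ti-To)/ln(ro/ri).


dT = 24.3690 K
ln(ro/ri) = 0.4191
Q = 2*pi*2.2280*37.0960*24.3690 / 0.4191 = 30197.6040 W

30197.6040 W


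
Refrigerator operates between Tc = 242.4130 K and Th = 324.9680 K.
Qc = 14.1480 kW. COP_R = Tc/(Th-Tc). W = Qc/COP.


COP = 242.4130 / 82.5550 = 2.9364
W = 14.1480 / 2.9364 = 4.8182 kW

COP = 2.9364, W = 4.8182 kW


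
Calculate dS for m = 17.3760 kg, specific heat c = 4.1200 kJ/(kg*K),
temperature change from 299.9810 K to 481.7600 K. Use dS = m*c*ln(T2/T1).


T2/T1 = 1.6060
ln(T2/T1) = 0.4737
dS = 17.3760 * 4.1200 * 0.4737 = 33.9137 kJ/K

33.9137 kJ/K


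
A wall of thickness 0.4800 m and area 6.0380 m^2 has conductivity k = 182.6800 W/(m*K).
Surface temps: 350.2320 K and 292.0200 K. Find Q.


dT = 58.2120 K
Q = 182.6800 * 6.0380 * 58.2120 / 0.4800 = 133768.9736 W

133768.9736 W


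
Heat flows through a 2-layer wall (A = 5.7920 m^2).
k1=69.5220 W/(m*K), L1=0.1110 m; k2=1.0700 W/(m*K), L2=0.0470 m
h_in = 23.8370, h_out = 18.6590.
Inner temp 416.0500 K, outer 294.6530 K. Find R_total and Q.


R_conv_in = 1/(23.8370*5.7920) = 0.0072
R_1 = 0.1110/(69.5220*5.7920) = 0.0003
R_2 = 0.0470/(1.0700*5.7920) = 0.0076
R_conv_out = 1/(18.6590*5.7920) = 0.0093
R_total = 0.0244 K/W
Q = 121.3970 / 0.0244 = 4984.3835 W

R_total = 0.0244 K/W, Q = 4984.3835 W


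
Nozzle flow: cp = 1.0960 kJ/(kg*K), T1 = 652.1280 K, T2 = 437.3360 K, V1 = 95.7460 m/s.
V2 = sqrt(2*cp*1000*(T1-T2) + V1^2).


dT = 214.7920 K
2*cp*1000*dT = 470824.0640
V1^2 = 9167.2965
V2 = sqrt(479991.3605) = 692.8141 m/s

692.8141 m/s


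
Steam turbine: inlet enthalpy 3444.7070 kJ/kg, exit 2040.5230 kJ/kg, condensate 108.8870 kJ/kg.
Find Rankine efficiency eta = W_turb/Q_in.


W = 1404.1840 kJ/kg
Q_in = 3335.8200 kJ/kg
eta = 0.4209 = 42.0941%

eta = 42.0941%


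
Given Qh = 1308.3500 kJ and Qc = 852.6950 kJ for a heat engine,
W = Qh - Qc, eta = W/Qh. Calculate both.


W = 1308.3500 - 852.6950 = 455.6550 kJ
eta = 455.6550 / 1308.3500 = 0.3483 = 34.8267%

W = 455.6550 kJ, eta = 34.8267%


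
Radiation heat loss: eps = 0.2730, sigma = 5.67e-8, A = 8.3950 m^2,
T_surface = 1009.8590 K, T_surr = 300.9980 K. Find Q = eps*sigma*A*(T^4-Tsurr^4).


T^4 = 1.0400e+12
Tsurr^4 = 8.2083e+09
Q = 0.2730 * 5.67e-8 * 8.3950 * 1.0318e+12 = 134081.2732 W

134081.2732 W


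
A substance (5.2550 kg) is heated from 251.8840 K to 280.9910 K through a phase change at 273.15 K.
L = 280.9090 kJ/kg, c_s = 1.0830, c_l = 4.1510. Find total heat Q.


Q1 (sensible, solid) = 5.2550 * 1.0830 * 21.2660 = 121.0283 kJ
Q2 (latent) = 5.2550 * 280.9090 = 1476.1768 kJ
Q3 (sensible, liquid) = 5.2550 * 4.1510 * 7.8410 = 171.0397 kJ
Q_total = 1768.2448 kJ

1768.2448 kJ


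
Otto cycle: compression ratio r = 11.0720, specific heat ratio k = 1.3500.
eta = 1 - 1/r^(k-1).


r^(k-1) = 2.3200
eta = 1 - 1/2.3200 = 0.5690 = 56.8957%

56.8957%


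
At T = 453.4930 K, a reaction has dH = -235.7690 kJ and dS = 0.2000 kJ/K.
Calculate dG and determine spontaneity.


T*dS = 453.4930 * 0.2000 = 90.6986 kJ
dG = -235.7690 - 90.6986 = -326.4676 kJ (spontaneous)

dG = -326.4676 kJ, spontaneous


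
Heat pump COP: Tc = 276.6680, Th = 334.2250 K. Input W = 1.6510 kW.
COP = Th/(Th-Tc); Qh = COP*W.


COP = 334.2250 / 57.5570 = 5.8069
Qh = 5.8069 * 1.6510 = 9.5871 kW

COP = 5.8069, Qh = 9.5871 kW


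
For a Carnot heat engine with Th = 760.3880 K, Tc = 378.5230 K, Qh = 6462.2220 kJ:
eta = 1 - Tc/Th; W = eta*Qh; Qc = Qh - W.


eta = 1 - 378.5230/760.3880 = 0.5022
W = 0.5022 * 6462.2220 = 3245.3121 kJ
Qc = 6462.2220 - 3245.3121 = 3216.9099 kJ

eta = 50.2198%, W = 3245.3121 kJ, Qc = 3216.9099 kJ


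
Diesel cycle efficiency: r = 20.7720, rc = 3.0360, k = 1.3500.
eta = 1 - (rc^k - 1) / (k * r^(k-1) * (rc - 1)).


r^(k-1) = 2.8915
rc^k = 4.4782
eta = 0.5623 = 56.2346%

56.2346%


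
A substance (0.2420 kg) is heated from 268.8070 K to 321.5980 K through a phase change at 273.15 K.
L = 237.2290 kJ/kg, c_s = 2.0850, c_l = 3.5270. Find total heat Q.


Q1 (sensible, solid) = 0.2420 * 2.0850 * 4.3430 = 2.1913 kJ
Q2 (latent) = 0.2420 * 237.2290 = 57.4094 kJ
Q3 (sensible, liquid) = 0.2420 * 3.5270 * 48.4480 = 41.3520 kJ
Q_total = 100.9528 kJ

100.9528 kJ


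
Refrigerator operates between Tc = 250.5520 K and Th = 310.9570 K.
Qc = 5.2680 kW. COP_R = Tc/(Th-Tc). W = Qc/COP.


COP = 250.5520 / 60.4050 = 4.1479
W = 5.2680 / 4.1479 = 1.2700 kW

COP = 4.1479, W = 1.2700 kW


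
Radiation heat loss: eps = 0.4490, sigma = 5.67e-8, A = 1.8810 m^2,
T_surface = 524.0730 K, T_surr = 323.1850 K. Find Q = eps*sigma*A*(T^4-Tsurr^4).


T^4 = 7.5434e+10
Tsurr^4 = 1.0909e+10
Q = 0.4490 * 5.67e-8 * 1.8810 * 6.4525e+10 = 3089.8889 W

3089.8889 W


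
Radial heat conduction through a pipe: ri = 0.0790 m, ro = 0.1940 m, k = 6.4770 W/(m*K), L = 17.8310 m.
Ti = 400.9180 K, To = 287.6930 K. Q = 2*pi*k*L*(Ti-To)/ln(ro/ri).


dT = 113.2250 K
ln(ro/ri) = 0.8984
Q = 2*pi*6.4770*17.8310*113.2250 / 0.8984 = 91452.8132 W

91452.8132 W


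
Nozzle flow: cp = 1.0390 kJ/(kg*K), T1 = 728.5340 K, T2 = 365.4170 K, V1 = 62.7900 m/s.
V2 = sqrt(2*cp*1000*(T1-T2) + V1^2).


dT = 363.1170 K
2*cp*1000*dT = 754557.1260
V1^2 = 3942.5841
V2 = sqrt(758499.7101) = 870.9189 m/s

870.9189 m/s


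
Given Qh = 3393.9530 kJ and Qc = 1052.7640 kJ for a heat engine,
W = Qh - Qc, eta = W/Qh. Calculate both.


W = 3393.9530 - 1052.7640 = 2341.1890 kJ
eta = 2341.1890 / 3393.9530 = 0.6898 = 68.9812%

W = 2341.1890 kJ, eta = 68.9812%


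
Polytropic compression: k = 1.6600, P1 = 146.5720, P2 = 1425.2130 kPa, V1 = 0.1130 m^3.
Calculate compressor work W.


(k-1)/k = 0.3976
(P2/P1)^exp = 2.4703
W = 2.5152 * 146.5720 * 0.1130 * (2.4703 - 1) = 61.2494 kJ

61.2494 kJ


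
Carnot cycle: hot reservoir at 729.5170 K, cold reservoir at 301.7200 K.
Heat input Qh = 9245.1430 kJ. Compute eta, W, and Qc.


eta = 1 - 301.7200/729.5170 = 0.5864
W = 0.5864 * 9245.1430 = 5421.4562 kJ
Qc = 9245.1430 - 5421.4562 = 3823.6868 kJ

eta = 58.6411%, W = 5421.4562 kJ, Qc = 3823.6868 kJ


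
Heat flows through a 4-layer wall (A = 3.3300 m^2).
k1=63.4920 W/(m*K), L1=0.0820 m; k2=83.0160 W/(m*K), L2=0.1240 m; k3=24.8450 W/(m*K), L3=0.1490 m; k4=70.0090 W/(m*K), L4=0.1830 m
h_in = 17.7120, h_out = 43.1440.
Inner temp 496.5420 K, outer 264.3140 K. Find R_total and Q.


R_conv_in = 1/(17.7120*3.3300) = 0.0170
R_1 = 0.0820/(63.4920*3.3300) = 0.0004
R_2 = 0.1240/(83.0160*3.3300) = 0.0004
R_3 = 0.1490/(24.8450*3.3300) = 0.0018
R_4 = 0.1830/(70.0090*3.3300) = 0.0008
R_conv_out = 1/(43.1440*3.3300) = 0.0070
R_total = 0.0273 K/W
Q = 232.2280 / 0.0273 = 8494.8945 W

R_total = 0.0273 K/W, Q = 8494.8945 W


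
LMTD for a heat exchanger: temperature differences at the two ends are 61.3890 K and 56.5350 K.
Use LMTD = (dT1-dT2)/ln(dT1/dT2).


dT1/dT2 = 1.0859
ln(dT1/dT2) = 0.0824
LMTD = 4.8540 / 0.0824 = 58.9287 K

58.9287 K


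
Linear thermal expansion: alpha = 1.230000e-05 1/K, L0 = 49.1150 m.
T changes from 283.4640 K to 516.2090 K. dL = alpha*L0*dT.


dT = 232.7450 K
dL = 1.230000e-05 * 49.1150 * 232.7450 = 0.140605 m
L_final = 49.255605 m

dL = 0.140605 m


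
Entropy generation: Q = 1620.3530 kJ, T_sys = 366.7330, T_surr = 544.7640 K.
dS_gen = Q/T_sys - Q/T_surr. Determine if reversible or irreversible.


dS_sys = 1620.3530/366.7330 = 4.4183 kJ/K
dS_surr = -1620.3530/544.7640 = -2.9744 kJ/K
dS_gen = 4.4183 - 2.9744 = 1.4439 kJ/K (irreversible)

dS_gen = 1.4439 kJ/K, irreversible


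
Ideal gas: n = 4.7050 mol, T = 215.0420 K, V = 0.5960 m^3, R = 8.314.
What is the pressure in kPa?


P = nRT/V = 4.7050 * 8.314 * 215.0420 / 0.5960
= 8411.8775 / 0.5960 = 14113.8884 Pa = 14.1139 kPa

14.1139 kPa


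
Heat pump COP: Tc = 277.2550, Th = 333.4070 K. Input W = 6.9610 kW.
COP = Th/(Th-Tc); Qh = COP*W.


COP = 333.4070 / 56.1520 = 5.9376
Qh = 5.9376 * 6.9610 = 41.3315 kW

COP = 5.9376, Qh = 41.3315 kW


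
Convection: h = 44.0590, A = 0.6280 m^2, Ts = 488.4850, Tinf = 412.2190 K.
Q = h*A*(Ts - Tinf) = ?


dT = 76.2660 K
Q = 44.0590 * 0.6280 * 76.2660 = 2110.2079 W

2110.2079 W


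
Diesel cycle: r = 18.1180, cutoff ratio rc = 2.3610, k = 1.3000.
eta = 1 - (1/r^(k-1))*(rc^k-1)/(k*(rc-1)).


r^(k-1) = 2.3847
rc^k = 3.0551
eta = 0.5129 = 51.2923%

51.2923%


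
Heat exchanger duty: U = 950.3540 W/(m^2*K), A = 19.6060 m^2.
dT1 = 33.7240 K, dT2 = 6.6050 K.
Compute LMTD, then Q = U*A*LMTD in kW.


LMTD = 16.6335 K
Q = 950.3540 * 19.6060 * 16.6335 = 309926.3404 W = 309.9263 kW

309.9263 kW


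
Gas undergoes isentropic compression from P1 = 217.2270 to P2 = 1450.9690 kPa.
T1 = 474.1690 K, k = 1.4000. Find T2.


(k-1)/k = 0.2857
(P2/P1)^exp = 1.7204
T2 = 474.1690 * 1.7204 = 815.7825 K

815.7825 K


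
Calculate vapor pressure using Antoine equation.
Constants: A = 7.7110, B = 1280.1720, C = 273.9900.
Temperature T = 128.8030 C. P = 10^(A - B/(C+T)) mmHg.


C+T = 402.7930
B/(C+T) = 3.1782
log10(P) = 7.7110 - 3.1782 = 4.5328
P = 10^4.5328 = 34100.6020 mmHg

34100.6020 mmHg


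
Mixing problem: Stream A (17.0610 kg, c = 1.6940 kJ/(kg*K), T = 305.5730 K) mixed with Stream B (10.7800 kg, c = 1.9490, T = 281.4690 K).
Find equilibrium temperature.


num = 14745.1929
den = 49.9116
Tf = 295.4264 K

295.4264 K


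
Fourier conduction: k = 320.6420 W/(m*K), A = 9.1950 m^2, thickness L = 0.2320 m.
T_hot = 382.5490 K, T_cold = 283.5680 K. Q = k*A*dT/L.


dT = 98.9810 K
Q = 320.6420 * 9.1950 * 98.9810 / 0.2320 = 1257870.6812 W

1257870.6812 W


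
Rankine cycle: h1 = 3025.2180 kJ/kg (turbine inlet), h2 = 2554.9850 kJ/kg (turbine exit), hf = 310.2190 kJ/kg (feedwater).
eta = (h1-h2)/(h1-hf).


W = 470.2330 kJ/kg
Q_in = 2714.9990 kJ/kg
eta = 0.1732 = 17.3198%

eta = 17.3198%


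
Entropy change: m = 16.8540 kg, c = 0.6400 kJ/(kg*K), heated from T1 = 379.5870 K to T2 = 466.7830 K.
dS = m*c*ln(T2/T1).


T2/T1 = 1.2297
ln(T2/T1) = 0.2068
dS = 16.8540 * 0.6400 * 0.2068 = 2.2305 kJ/K

2.2305 kJ/K


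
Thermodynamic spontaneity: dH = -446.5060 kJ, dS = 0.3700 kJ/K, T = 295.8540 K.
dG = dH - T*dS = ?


T*dS = 295.8540 * 0.3700 = 109.4660 kJ
dG = -446.5060 - 109.4660 = -555.9720 kJ (spontaneous)

dG = -555.9720 kJ, spontaneous


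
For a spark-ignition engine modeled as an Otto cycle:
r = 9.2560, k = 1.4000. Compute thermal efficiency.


r^(k-1) = 2.4354
eta = 1 - 1/2.4354 = 0.5894 = 58.9389%

58.9389%


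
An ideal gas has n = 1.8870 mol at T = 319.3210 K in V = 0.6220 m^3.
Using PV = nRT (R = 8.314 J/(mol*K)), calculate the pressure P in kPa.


P = nRT/V = 1.8870 * 8.314 * 319.3210 / 0.6220
= 5009.6733 / 0.6220 = 8054.1371 Pa = 8.0541 kPa

8.0541 kPa


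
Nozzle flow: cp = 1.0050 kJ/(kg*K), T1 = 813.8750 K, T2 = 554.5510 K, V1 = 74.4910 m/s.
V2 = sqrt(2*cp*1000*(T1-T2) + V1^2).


dT = 259.3240 K
2*cp*1000*dT = 521241.2400
V1^2 = 5548.9091
V2 = sqrt(526790.1491) = 725.8031 m/s

725.8031 m/s


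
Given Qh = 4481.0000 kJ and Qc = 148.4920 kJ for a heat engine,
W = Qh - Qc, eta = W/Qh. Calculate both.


W = 4481.0000 - 148.4920 = 4332.5080 kJ
eta = 4332.5080 / 4481.0000 = 0.9669 = 96.6862%

W = 4332.5080 kJ, eta = 96.6862%


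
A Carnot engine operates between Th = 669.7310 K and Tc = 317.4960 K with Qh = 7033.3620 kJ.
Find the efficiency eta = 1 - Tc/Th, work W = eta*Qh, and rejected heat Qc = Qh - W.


eta = 1 - 317.4960/669.7310 = 0.5259
W = 0.5259 * 7033.3620 = 3699.0915 kJ
Qc = 7033.3620 - 3699.0915 = 3334.2705 kJ

eta = 52.5935%, W = 3699.0915 kJ, Qc = 3334.2705 kJ


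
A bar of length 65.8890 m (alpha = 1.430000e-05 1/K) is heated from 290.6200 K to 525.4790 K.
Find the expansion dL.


dT = 234.8590 K
dL = 1.430000e-05 * 65.8890 * 234.8590 = 0.221287 m
L_final = 66.110287 m

dL = 0.221287 m


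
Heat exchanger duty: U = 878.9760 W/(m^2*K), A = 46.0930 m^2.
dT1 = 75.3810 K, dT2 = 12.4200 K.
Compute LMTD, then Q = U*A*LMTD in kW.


LMTD = 34.9153 K
Q = 878.9760 * 46.0930 * 34.9153 = 1414582.7202 W = 1414.5827 kW

1414.5827 kW


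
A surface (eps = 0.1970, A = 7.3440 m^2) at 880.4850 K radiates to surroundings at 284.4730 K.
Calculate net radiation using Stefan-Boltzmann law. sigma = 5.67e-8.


T^4 = 6.0102e+11
Tsurr^4 = 6.5488e+09
Q = 0.1970 * 5.67e-8 * 7.3440 * 5.9447e+11 = 48765.3849 W

48765.3849 W


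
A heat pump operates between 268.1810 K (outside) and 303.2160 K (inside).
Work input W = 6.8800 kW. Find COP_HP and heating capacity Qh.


COP = 303.2160 / 35.0350 = 8.6547
Qh = 8.6547 * 6.8800 = 59.5441 kW

COP = 8.6547, Qh = 59.5441 kW


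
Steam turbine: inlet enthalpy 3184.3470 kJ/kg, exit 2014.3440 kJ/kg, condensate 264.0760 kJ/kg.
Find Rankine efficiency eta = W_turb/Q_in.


W = 1170.0030 kJ/kg
Q_in = 2920.2710 kJ/kg
eta = 0.4006 = 40.0649%

eta = 40.0649%


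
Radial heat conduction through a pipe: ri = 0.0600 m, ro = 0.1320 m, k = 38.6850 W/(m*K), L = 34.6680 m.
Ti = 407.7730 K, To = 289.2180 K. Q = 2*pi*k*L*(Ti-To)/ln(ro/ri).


dT = 118.5550 K
ln(ro/ri) = 0.7885
Q = 2*pi*38.6850*34.6680*118.5550 / 0.7885 = 1267047.5707 W

1267047.5707 W


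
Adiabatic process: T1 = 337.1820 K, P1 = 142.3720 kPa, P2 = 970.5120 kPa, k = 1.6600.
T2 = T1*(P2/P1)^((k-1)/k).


(k-1)/k = 0.3976
(P2/P1)^exp = 2.1450
T2 = 337.1820 * 2.1450 = 723.2464 K

723.2464 K


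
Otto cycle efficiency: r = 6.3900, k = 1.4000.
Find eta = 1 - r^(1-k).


r^(k-1) = 2.0999
eta = 1 - 1/2.0999 = 0.5238 = 52.3789%

52.3789%


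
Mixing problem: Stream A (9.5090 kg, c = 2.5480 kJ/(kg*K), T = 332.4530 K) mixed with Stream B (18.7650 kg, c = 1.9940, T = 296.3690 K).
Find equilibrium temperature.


num = 19144.3415
den = 61.6463
Tf = 310.5511 K

310.5511 K


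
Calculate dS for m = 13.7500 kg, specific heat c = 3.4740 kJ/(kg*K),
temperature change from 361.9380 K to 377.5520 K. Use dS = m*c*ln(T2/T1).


T2/T1 = 1.0431
ln(T2/T1) = 0.0422
dS = 13.7500 * 3.4740 * 0.0422 = 2.0175 kJ/K

2.0175 kJ/K


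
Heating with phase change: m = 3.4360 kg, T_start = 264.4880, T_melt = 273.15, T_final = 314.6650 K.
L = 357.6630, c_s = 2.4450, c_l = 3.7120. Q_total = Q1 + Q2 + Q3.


Q1 (sensible, solid) = 3.4360 * 2.4450 * 8.6620 = 72.7696 kJ
Q2 (latent) = 3.4360 * 357.6630 = 1228.9301 kJ
Q3 (sensible, liquid) = 3.4360 * 3.7120 * 41.5150 = 529.5002 kJ
Q_total = 1831.1999 kJ

1831.1999 kJ


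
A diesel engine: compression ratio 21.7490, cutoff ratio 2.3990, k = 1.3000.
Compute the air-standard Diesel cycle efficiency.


r^(k-1) = 2.5190
rc^k = 3.1192
eta = 0.5374 = 53.7434%

53.7434%


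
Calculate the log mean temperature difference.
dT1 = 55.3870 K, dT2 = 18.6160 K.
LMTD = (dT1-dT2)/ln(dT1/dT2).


dT1/dT2 = 2.9752
ln(dT1/dT2) = 1.0903
LMTD = 36.7710 / 1.0903 = 33.7249 K

33.7249 K


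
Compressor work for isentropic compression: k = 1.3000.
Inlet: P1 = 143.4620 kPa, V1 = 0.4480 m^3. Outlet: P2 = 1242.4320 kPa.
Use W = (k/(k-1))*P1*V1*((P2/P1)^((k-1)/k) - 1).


(k-1)/k = 0.2308
(P2/P1)^exp = 1.6457
W = 4.3333 * 143.4620 * 0.4480 * (1.6457 - 1) = 179.8363 kJ

179.8363 kJ
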